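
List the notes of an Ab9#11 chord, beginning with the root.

Ab9#11: dominant ninth sharp eleven on A♭.
root → A♭
3rd (major 3rd) → C
5th (perfect 5th) → E♭
7th (minor 7th) → G♭
9th (major 9th) → B♭
11th (augmented 11th) → D

A♭ – C – E♭ – G♭ – B♭ – D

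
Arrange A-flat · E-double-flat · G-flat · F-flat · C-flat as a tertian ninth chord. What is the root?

F-flat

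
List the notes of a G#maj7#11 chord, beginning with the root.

G#maj7#11 is a major seventh sharp eleven built on G#.
Root: G#
Major 3rd (3rd): B#
Perfect 5th (5th): D#
Major 7th (7th): F##
Augmented 11th (11th): C##

G#, B#, D#, F##, C##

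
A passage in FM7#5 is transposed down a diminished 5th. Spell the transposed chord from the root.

Transposed root: F → B (diminished 5th down). So we spell B augmented major seventh:
B — root
D# — major 3rd
F## — augmented 5th
A# — major 7th

B, D#, F##, A#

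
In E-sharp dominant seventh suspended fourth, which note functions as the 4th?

A-sharp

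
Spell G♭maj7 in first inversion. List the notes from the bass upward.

In root position, G♭maj7 is G♭–B♭–D♭–F.
First inversion puts the third (B♭) in the bass.

B♭, D♭, F, G♭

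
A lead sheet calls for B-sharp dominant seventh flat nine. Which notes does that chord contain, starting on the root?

B-sharp dominant seventh flat nine: dominant seventh flat nine on B-sharp.
root → B-sharp
3rd (major 3rd) → D-double-sharp
5th (perfect 5th) → F-double-sharp
7th (minor 7th) → A-sharp
9th (minor 9th) → C-sharp

B-sharp, D-double-sharp, F-double-sharp, A-sharp, C-sharp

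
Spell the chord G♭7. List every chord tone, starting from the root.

G♭7: dominant seventh on Gb.
root → Gb
3rd (major 3rd) → Bb
5th (perfect 5th) → Db
7th (minor 7th) → Fb

Gb – Bb – Db – Fb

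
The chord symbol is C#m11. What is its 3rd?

Root of C#m11 = C#. The 3rd is a minor 3rd: C# up a minor 3rd → E.

E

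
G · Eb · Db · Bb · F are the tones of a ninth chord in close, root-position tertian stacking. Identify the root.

Stacking in thirds gives Eb – G – Bb – Db – F, so Eb is the root — Eb dominant ninth.

Eb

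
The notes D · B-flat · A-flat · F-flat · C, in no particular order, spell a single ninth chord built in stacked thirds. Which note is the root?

B-flat

Stacking in thirds gives B-flat – D – F-flat – A-flat – C, so B-flat is the root — B-flat dominant ninth flat five.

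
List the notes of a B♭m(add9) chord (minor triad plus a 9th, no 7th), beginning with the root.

B♭m(add9) is a minor added-ninth built on Bb.
- root: Bb
- minor 3rd: Db
- perfect 5th: F
- major 9th: C

Bb – Db – F – C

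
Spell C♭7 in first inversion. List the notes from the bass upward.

In root position, C♭7 is Cb–Eb–Gb–Bbb.
First inversion puts the third (Eb) in the bass.

Eb  Gb  Bbb  Cb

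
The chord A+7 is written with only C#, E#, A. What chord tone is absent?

A+7 = A, C#, E#, G. The voicing lacks the 7th (minor 7th), G.

G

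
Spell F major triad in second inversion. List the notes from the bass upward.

In root position, F major triad is F–A–C.
Second inversion puts the fifth (C) in the bass.

C – F – A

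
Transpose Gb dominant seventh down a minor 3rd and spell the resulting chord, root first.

E-flat, G, B-flat, D-flat

A minor 3rd down from G-flat is E-flat, so the new chord is E-flat dominant seventh.
- root: E-flat
- major 3rd: G
- perfect 5th: B-flat
- minor 7th: D-flat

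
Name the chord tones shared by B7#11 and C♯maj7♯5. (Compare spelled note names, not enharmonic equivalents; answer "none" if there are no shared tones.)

E#

B7#11 = B, D#, F#, A, E#.
C♯maj7♯5 = C#, E#, G##, B#.
Shared: E#.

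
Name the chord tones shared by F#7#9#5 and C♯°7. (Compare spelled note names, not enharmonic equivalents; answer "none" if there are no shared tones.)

E

F#7#9#5: F# A# C## E G##
C♯°7: C# E G Bb
Common to both → E.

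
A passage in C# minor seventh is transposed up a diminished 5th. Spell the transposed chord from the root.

G  B-flat  D  F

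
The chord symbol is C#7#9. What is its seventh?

Root of C#7#9 = C♯. The 7th is a minor 7th: C♯ up a minor 7th → B.

B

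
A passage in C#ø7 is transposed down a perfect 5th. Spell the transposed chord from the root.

Transposed root: C# → F# (perfect 5th down). So we spell F# half-diminished seventh:
F# — root
A — minor 3rd
C — diminished 5th
E — minor 7th

F#  A  C  E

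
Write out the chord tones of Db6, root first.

D♭, F, A♭, B♭

Db6 is a major sixth built on D♭.
root → D♭
3rd (major 3rd) → F
5th (perfect 5th) → A♭
6th (major 6th) → B♭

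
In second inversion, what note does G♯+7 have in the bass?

G♯+7 = G#–B#–D##–F#. Second inversion → fifth in the bass = D##.

D##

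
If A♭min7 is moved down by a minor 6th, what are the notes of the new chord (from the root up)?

C – Eb – G – Bb

Ab down a minor 6th → C. New chord: C minor seventh.
root → C
3rd (minor 3rd) → Eb
5th (perfect 5th) → G
7th (minor 7th) → Bb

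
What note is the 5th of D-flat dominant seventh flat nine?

Root of D-flat dominant seventh flat nine = Db. The 5th is a perfect 5th: Db up a perfect 5th → Ab.

Ab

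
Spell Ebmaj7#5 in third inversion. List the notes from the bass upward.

D  Eb  G  B

Ebmaj7#5 = Eb–G–B–D; third inversion → seventh (D) lowest.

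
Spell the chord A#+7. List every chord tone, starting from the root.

A# – C## – E## – G#

A#+7: augmented seventh on A#.
- root: A#
- major 3rd: C##
- augmented 5th: E##
- minor 7th: G#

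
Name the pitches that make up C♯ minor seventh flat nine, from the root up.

C♯ minor seventh flat nine: minor seventh flat nine on C-sharp.
Root: C-sharp
Minor 3rd (3rd): E
Perfect 5th (5th): G-sharp
Minor 7th (7th): B
Minor 9th (9th): D

C-sharp – E – G-sharp – B – D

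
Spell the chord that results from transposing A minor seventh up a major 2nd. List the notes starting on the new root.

B, D, F-sharp, A

A up a major 2nd → B. New chord: B minor seventh.
root → B
3rd (minor 3rd) → D
5th (perfect 5th) → F-sharp
7th (minor 7th) → A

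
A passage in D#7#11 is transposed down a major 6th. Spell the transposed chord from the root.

F# A# C# E B#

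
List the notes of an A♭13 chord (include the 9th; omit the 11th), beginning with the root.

A♭, C, E♭, G♭, B♭, F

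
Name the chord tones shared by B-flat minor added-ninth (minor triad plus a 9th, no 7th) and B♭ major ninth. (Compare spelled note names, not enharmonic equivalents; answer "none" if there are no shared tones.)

B-flat – F – C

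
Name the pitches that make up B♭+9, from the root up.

B♭+9 is a dominant ninth sharp five built on B♭.
B♭ — root
D — major 3rd
F♯ — augmented 5th
A♭ — minor 7th
C — major 9th

B♭, D, F♯, A♭, C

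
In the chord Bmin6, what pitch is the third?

D

Bmin6 is built on B; its 3rd is a minor 3rd above the root.
A third above B uses the letter D, and the minor 3rd above B is D.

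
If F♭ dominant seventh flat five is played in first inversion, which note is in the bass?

F♭ dominant seventh flat five = F-flat–A-flat–C-double-flat–E-double-flat. First inversion → third in the bass = A-flat.

A-flat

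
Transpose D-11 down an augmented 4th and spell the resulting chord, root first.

Transposed root: D → A♭ (augmented 4th down). So we spell A♭ minor eleventh:
root → A♭
3rd (minor 3rd) → C♭
5th (perfect 5th) → E♭
7th (minor 7th) → G♭
9th (major 9th) → B♭
11th (perfect 11th) → D♭

A♭ C♭ E♭ G♭ B♭ D♭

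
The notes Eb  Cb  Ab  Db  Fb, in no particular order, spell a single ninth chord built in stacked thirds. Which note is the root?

Db

Stacking in thirds gives Db – Fb – Ab – Cb – Eb, so Db is the root — Db minor ninth.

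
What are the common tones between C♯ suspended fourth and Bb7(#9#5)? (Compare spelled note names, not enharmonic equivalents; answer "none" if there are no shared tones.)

C♯ suspended fourth = C#, F#, G#.
Bb7(#9#5) = Bb, D, F#, Ab, C#.
Shared: C#, F#.

C#, F#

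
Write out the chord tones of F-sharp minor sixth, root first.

F♯, A, C♯, D♯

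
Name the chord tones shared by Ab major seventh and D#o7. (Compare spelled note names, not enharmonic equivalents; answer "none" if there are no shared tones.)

C

Ab major seventh: Ab C Eb G
D#o7: D# F# A C
Common to both → C.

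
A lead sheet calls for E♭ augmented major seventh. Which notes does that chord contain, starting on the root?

Root E♭, quality augmented major seventh:
- root: E♭
- major 3rd: G
- augmented 5th: B
- major 7th: D

E♭ – G – B – D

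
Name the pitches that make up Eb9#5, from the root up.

Root E♭, quality dominant ninth sharp five:
- root: E♭
- major 3rd: G
- augmented 5th: B
- minor 7th: D♭
- major 9th: F

E♭ G B D♭ F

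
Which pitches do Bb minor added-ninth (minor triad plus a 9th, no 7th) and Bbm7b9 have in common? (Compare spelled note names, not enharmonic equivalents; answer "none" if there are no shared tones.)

Bb, Db, F

Bb minor added-ninth = Bb, Db, F, C.
Bbm7b9 = Bb, Db, F, Ab, Cb.
Shared: Bb, Db, F.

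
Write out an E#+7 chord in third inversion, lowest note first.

E#+7 = E#–G##–B##–D#; third inversion → seventh (D#) lowest.

D# – E# – G## – B##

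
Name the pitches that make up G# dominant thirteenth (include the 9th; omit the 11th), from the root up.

G-sharp, B-sharp, D-sharp, F-sharp, A-sharp, E-sharp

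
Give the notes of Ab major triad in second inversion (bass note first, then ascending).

Eb, Ab, C

Ab major triad = Ab–C–Eb; second inversion → fifth (Eb) lowest.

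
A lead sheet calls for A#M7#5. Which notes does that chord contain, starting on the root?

Root A♯, quality augmented major seventh:
- root: A♯
- major 3rd: C𝄪
- augmented 5th: E𝄪
- major 7th: G𝄪

A♯  C𝄪  E𝄪  G𝄪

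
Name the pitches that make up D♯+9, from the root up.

D# F## A## C# E#

D♯+9: dominant ninth sharp five on D#.
Root: D#
Major 3rd (3rd): F##
Augmented 5th (5th): A##
Minor 7th (7th): C#
Major 9th (9th): E#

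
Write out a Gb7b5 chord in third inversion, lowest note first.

In root position, Gb7b5 is Gb–Bb–Dbb–Fb.
Third inversion puts the seventh (Fb) in the bass.

Fb  Gb  Bb  Dbb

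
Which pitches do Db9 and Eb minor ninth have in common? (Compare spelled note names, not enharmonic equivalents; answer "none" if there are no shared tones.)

Db9: D♭ F A♭ C♭ E♭
Eb minor ninth: E♭ G♭ B♭ D♭ F
Common to both → D♭, F, E♭.

D♭, F, E♭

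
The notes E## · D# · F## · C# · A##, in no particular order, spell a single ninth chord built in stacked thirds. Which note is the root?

D#

Stacking in thirds gives D# – F## – A## – C# – E##, so D# is the root — D# dominant seventh sharp nine sharp five.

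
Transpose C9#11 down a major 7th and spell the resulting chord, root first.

C down a major 7th → Db. New chord: Db dominant ninth sharp eleven.
- root: Db
- major 3rd: F
- perfect 5th: Ab
- minor 7th: Cb
- major 9th: Eb
- augmented 11th: G

Db, F, Ab, Cb, Eb, G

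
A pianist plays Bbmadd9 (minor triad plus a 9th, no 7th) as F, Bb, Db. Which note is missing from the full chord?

C

Bbmadd9 = Bb, Db, F, C. The voicing lacks the 9th (major 9th), C.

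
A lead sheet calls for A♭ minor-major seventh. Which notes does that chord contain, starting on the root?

Ab, Cb, Eb, G

Root Ab, quality minor-major seventh:
Root: Ab
Minor 3rd (3rd): Cb
Perfect 5th (5th): Eb
Major 7th (7th): G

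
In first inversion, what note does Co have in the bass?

Eb

Co = C–Eb–Gb. First inversion → third in the bass = Eb.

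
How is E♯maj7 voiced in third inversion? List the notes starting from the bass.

D𝄪  E♯  G𝄪  B♯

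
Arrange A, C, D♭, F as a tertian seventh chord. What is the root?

D♭

Stacking in thirds gives D♭ – F – A – C, so D♭ is the root — D♭ augmented major seventh.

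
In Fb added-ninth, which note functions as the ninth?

Gb

Fb added-ninth is built on Fb; its 9th is a major 9th above the root.
A second above F uses the letter G, and the major 9th above Fb is Gb.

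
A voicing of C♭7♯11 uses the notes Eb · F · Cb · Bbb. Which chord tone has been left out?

C♭7♯11 = Cb, Eb, Gb, Bbb, F. The voicing lacks the 5th (perfect 5th), Gb.

Gb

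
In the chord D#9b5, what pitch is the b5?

A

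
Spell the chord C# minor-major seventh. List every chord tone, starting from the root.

C♯, E, G♯, B♯

Root C♯, quality minor-major seventh:
C♯ — root
E — minor 3rd
G♯ — perfect 5th
B♯ — major 7th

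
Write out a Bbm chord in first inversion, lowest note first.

Db, F, Bb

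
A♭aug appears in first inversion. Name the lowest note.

C

A♭aug in root position is A♭–C–E.
First inversion places the third in the bass, which is C.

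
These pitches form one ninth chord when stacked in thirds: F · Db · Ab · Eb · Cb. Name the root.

Db

Arranged so that each adjacent pair is a third by letter name: Db – F – Ab – Cb – Eb.
The bottom of that stack, Db, is the root (this is Db dominant ninth).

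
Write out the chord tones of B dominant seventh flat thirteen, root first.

B dominant seventh flat thirteen: dominant seventh flat thirteen on B.
Root: B
Major 3rd (3rd): D-sharp
Perfect 5th (5th): F-sharp
Minor 7th (7th): A
Minor 13th (13th): G

B, D-sharp, F-sharp, A, G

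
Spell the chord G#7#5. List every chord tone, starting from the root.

G#, B#, D##, F#

G#7#5 is an augmented seventh built on G#.
G# — root
B# — major 3rd
D## — augmented 5th
F# — minor 7th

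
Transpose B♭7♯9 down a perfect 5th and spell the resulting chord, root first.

Bb down a perfect 5th → Eb. New chord: Eb dominant seventh sharp nine.
Root: Eb
Major 3rd (3rd): G
Perfect 5th (5th): Bb
Minor 7th (7th): Db
Augmented 9th (9th): F#

Eb, G, Bb, Db, F#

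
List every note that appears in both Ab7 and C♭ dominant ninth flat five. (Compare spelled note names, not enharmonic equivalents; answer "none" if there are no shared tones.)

Ab7 = Ab, C, Eb, Gb.
C♭ dominant ninth flat five = Cb, Eb, Gbb, Bbb, Db.
Shared: Eb.

Eb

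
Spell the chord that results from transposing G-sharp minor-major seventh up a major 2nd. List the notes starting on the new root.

A#  C#  E#  G##

Transposed root: G# → A# (major 2nd up). So we spell A# minor-major seventh:
Root: A#
Minor 3rd (3rd): C#
Perfect 5th (5th): E#
Major 7th (7th): G##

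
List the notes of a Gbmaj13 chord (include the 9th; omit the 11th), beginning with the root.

Gb, Bb, Db, F, Ab, Eb

Gbmaj13 is a major thirteenth built on Gb.
- root: Gb
- major 3rd: Bb
- perfect 5th: Db
- major 7th: F
- major 9th: Ab
- major 13th: Eb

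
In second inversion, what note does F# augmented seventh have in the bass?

C-double-sharp

F# augmented seventh = F-sharp–A-sharp–C-double-sharp–E. Second inversion → fifth in the bass = C-double-sharp.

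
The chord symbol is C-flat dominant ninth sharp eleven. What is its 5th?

Root of C-flat dominant ninth sharp eleven = C♭. The 5th is a perfect 5th: C♭ up a perfect 5th → G♭.

G♭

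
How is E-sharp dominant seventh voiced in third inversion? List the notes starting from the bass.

D#, E#, G##, B#

In root position, E-sharp dominant seventh is E#–G##–B#–D#.
Third inversion puts the seventh (D#) in the bass.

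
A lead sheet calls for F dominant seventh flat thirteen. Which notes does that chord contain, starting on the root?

Root F, quality dominant seventh flat thirteen:
- root: F
- major 3rd: A
- perfect 5th: C
- minor 7th: E-flat
- minor 13th: D-flat

F – A – C – E-flat – D-flat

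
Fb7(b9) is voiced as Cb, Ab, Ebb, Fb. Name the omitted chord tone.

Gbb

Fb7(b9) = Fb, Ab, Cb, Ebb, Gbb. The voicing lacks the 9th (minor 9th), Gbb.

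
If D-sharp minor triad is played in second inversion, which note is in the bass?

A-sharp

D-sharp minor triad in root position is D-sharp–F-sharp–A-sharp.
Second inversion places the fifth in the bass, which is A-sharp.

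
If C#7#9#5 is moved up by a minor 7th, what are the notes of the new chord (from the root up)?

B  D#  F##  A  C##

C# up a minor 7th → B. New chord: B dominant seventh sharp nine sharp five.
root → B
3rd (major 3rd) → D#
5th (augmented 5th) → F##
7th (minor 7th) → A
9th (augmented 9th) → C##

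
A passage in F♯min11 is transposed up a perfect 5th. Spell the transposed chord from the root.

Transposed root: F# → C# (perfect 5th up). So we spell C# minor eleventh:
C# — root
E — minor 3rd
G# — perfect 5th
B — minor 7th
D# — major 9th
F# — perfect 11th

C# – E – G# – B – D# – F#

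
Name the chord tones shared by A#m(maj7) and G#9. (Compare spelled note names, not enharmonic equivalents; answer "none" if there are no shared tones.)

A#m(maj7) = A♯, C♯, E♯, G𝄪.
G#9 = G♯, B♯, D♯, F♯, A♯.
Shared: A♯.

A♯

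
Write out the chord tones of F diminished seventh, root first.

F – Ab – Cb – Ebb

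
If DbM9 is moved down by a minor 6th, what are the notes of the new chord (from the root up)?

F  A  C  E  G

Db down a minor 6th → F. New chord: F major ninth.
root → F
3rd (major 3rd) → A
5th (perfect 5th) → C
7th (major 7th) → E
9th (major 9th) → G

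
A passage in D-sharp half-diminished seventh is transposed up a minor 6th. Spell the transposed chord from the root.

A minor 6th up from D-sharp is B, so the new chord is B half-diminished seventh.
Root: B
Minor 3rd (3rd): D
Diminished 5th (5th): F
Minor 7th (7th): A

B  D  F  A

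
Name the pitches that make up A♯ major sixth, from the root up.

A♯ major sixth: major sixth on A♯.
A♯ — root
C𝄪 — major 3rd
E♯ — perfect 5th
F𝄪 — major 6th

A♯ C𝄪 E♯ F𝄪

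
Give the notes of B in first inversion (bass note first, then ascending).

B = B–D#–F#; first inversion → third (D#) lowest.

D# F# B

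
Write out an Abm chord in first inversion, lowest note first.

Cb Eb Ab

In root position, Abm is Ab–Cb–Eb.
First inversion puts the third (Cb) in the bass.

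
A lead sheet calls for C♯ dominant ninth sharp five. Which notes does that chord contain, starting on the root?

C-sharp  E-sharp  G-double-sharp  B  D-sharp

C♯ dominant ninth sharp five: dominant ninth sharp five on C-sharp.
- root: C-sharp
- major 3rd: E-sharp
- augmented 5th: G-double-sharp
- minor 7th: B
- major 9th: D-sharp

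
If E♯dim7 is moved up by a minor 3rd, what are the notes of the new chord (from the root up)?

A minor 3rd up from E# is G#, so the new chord is G# diminished seventh.
- root: G#
- minor 3rd: B
- diminished 5th: D
- diminished 7th: F

G# – B – D – F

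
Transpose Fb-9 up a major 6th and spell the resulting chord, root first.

Transposed root: Fb → Db (major 6th up). So we spell Db minor ninth:
Root: Db
Minor 3rd (3rd): Fb
Perfect 5th (5th): Ab
Minor 7th (7th): Cb
Major 9th (9th): Eb

Db, Fb, Ab, Cb, Eb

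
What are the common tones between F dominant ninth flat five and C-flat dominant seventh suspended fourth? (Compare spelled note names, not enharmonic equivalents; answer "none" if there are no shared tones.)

F dominant ninth flat five = F, A, C-flat, E-flat, G.
C-flat dominant seventh suspended fourth = C-flat, F-flat, G-flat, B-double-flat.
Shared: C-flat.

C-flat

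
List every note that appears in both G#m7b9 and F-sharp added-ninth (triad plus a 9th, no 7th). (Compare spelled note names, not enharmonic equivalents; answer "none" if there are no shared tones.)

G#m7b9: G♯ B D♯ F♯ A
F-sharp added-ninth: F♯ A♯ C♯ G♯
Common to both → G♯, F♯.

G♯, F♯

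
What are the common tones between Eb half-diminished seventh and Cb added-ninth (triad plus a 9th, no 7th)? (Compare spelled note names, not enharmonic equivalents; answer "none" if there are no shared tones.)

E-flat, G-flat, D-flat

Eb half-diminished seventh: E-flat G-flat B-double-flat D-flat
Cb added-ninth: C-flat E-flat G-flat D-flat
Common to both → E-flat, G-flat, D-flat.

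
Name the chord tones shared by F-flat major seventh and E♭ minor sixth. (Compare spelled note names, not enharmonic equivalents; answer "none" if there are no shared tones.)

F-flat major seventh: F-flat A-flat C-flat E-flat
E♭ minor sixth: E-flat G-flat B-flat C
Common to both → E-flat.

E-flat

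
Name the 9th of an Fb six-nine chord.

Fb six-nine is built on Fb; its 9th is a major 9th above the root.
A second above F uses the letter G, and the major 9th above Fb is Gb.

Gb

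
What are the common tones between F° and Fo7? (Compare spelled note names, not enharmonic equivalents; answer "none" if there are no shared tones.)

F°: F Ab Cb
Fo7: F Ab Cb Ebb
Common to both → F, Ab, Cb.

F – Ab – Cb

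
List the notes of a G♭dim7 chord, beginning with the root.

G♭dim7: diminished seventh on Gb.
- root: Gb
- minor 3rd: Bbb
- diminished 5th: Dbb
- diminished 7th: Fbb

Gb Bbb Dbb Fbb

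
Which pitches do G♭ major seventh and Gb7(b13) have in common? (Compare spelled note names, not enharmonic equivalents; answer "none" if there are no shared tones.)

G♭ major seventh: Gb Bb Db F
Gb7(b13): Gb Bb Db Fb Ebb
Common to both → Gb, Bb, Db.

Gb, Bb, Db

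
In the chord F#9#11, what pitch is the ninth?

G#

F#9#11 is built on F#; its 9th is a major 9th above the root.
A second above F uses the letter G, and the major 9th above F# is G#.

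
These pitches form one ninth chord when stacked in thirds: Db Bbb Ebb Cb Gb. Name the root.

Arranged so that each adjacent pair is a third by letter name: Cb – Ebb – Gb – Bbb – Db.
The bottom of that stack, Cb, is the root (this is Cb minor ninth).

Cb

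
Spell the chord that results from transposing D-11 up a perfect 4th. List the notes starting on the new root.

G Bb D F A C

A perfect 4th up from D is G, so the new chord is G minor eleventh.
G — root
Bb — minor 3rd
D — perfect 5th
F — minor 7th
A — major 9th
C — perfect 11th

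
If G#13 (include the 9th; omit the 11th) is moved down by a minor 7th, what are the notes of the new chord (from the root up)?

A minor 7th down from G# is A#, so the new chord is A# dominant thirteenth.
A# — root
C## — major 3rd
E# — perfect 5th
G# — minor 7th
B# — major 9th
F## — major 13th

A# C## E# G# B# F##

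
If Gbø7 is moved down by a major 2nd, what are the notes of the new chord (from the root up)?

Gb down a major 2nd → Fb. New chord: Fb half-diminished seventh.
Fb — root
Abb — minor 3rd
Cbb — diminished 5th
Ebb — minor 7th

Fb Abb Cbb Ebb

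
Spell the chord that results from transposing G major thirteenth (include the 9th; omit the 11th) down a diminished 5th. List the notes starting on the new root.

G down a diminished 5th → C♯. New chord: C♯ major thirteenth.
root → C♯
3rd (major 3rd) → E♯
5th (perfect 5th) → G♯
7th (major 7th) → B♯
9th (major 9th) → D♯
13th (major 13th) → A♯

C♯, E♯, G♯, B♯, D♯, A♯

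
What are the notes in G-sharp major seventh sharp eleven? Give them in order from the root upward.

G-sharp – B-sharp – D-sharp – F-double-sharp – C-double-sharp

G-sharp major seventh sharp eleven is a major seventh sharp eleven built on G-sharp.
root → G-sharp
3rd (major 3rd) → B-sharp
5th (perfect 5th) → D-sharp
7th (major 7th) → F-double-sharp
11th (augmented 11th) → C-double-sharp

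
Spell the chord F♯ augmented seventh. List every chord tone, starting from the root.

F-sharp  A-sharp  C-double-sharp  E

F♯ augmented seventh is an augmented seventh built on F-sharp.
F-sharp — root
A-sharp — major 3rd
C-double-sharp — augmented 5th
E — minor 7th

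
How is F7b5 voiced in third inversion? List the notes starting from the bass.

F7b5 = F–A–Cb–Eb; third inversion → seventh (Eb) lowest.

Eb – F – A – Cb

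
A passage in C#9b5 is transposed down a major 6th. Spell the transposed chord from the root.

A major 6th down from C♯ is E, so the new chord is E dominant ninth flat five.
root → E
3rd (major 3rd) → G♯
5th (diminished 5th) → B♭
7th (minor 7th) → D
9th (major 9th) → F♯

E, G♯, B♭, D, F♯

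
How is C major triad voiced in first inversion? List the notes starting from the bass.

E G C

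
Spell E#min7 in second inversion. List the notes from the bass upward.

E#min7 = E#–G#–B#–D#; second inversion → fifth (B#) lowest.

B#  D#  E#  G#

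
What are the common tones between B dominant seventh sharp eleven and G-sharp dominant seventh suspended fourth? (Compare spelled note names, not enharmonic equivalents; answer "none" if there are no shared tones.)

B dominant seventh sharp eleven = B, D-sharp, F-sharp, A, E-sharp.
G-sharp dominant seventh suspended fourth = G-sharp, C-sharp, D-sharp, F-sharp.
Shared: D-sharp, F-sharp.

D-sharp – F-sharp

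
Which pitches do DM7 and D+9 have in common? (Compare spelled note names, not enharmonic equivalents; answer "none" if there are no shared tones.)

DM7: D F# A C#
D+9: D F# A# C E
Common to both → D, F#.

D F#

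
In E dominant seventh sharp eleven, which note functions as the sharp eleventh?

E dominant seventh sharp eleven is built on E; its 11th is an augmented 11th above the root.
A fourth above E uses the letter A, and the augmented 11th above E is A-sharp.

A-sharp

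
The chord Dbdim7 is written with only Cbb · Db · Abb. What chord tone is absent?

Dbdim7 = Db, Fb, Abb, Cbb. The voicing lacks the 3rd (minor 3rd), Fb.

Fb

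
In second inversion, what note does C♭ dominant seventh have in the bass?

C♭ dominant seventh in root position is C-flat–E-flat–G-flat–B-double-flat.
Second inversion places the fifth in the bass, which is G-flat.

G-flat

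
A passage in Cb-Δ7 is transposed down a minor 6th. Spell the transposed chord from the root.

Eb Gb Bb D

Cb down a minor 6th → Eb. New chord: Eb minor-major seventh.
root → Eb
3rd (minor 3rd) → Gb
5th (perfect 5th) → Bb
7th (major 7th) → D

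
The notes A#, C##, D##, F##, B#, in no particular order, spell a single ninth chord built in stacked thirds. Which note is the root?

Stacking in thirds gives B# – D## – F## – A# – C##, so B# is the root — B# dominant ninth.

B#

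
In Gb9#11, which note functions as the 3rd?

Bb

Gb9#11 is built on Gb; its 3rd is a major 3rd above the root.
A third above G uses the letter B, and the major 3rd above Gb is Bb.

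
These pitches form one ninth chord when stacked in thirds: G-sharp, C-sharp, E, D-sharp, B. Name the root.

Arranged so that each adjacent pair is a third by letter name: C-sharp – E – G-sharp – B – D-sharp.
The bottom of that stack, C-sharp, is the root (this is C-sharp minor ninth).

C-sharp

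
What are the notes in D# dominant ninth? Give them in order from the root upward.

D#, F##, A#, C#, E#

Root D#, quality dominant ninth:
- root: D#
- major 3rd: F##
- perfect 5th: A#
- minor 7th: C#
- major 9th: E#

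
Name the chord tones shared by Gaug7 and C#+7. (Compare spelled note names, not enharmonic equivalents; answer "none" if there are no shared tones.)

Gaug7 = G, B, D♯, F.
C#+7 = C♯, E♯, G𝄪, B.
Shared: B.

B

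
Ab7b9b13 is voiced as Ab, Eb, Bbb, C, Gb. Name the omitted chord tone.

Fb

The full Ab7b9b13 chord is Ab, C, Eb, Gb, Bbb, Fb.
Comparing with the voicing, the minor 13th (13th) — Fb — is absent.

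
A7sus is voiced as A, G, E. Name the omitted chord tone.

A7sus = A, D, E, G. The voicing lacks the 4th (perfect 4th), D.

D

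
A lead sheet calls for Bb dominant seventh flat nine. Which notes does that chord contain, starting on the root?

Bb D F Ab Cb

Root Bb, quality dominant seventh flat nine:
Root: Bb
Major 3rd (3rd): D
Perfect 5th (5th): F
Minor 7th (7th): Ab
Minor 9th (9th): Cb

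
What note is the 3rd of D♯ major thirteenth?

Root of D♯ major thirteenth = D-sharp. The 3rd is a major 3rd: D-sharp up a major 3rd → F-double-sharp.

F-double-sharp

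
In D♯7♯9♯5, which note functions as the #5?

A##

D♯7♯9♯5 is built on D#; its 5th is an augmented 5th above the root.
A fifth above D uses the letter A, and the augmented 5th above D# is A##.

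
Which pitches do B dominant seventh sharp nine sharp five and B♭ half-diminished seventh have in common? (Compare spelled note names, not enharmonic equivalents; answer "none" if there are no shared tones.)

none

B dominant seventh sharp nine sharp five = B, D-sharp, F-double-sharp, A, C-double-sharp.
B♭ half-diminished seventh = B-flat, D-flat, F-flat, A-flat.
Shared: none.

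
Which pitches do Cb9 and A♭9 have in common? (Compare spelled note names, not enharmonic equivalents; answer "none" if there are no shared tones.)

Cb9 = Cb, Eb, Gb, Bbb, Db.
A♭9 = Ab, C, Eb, Gb, Bb.
Shared: Eb, Gb.

Eb, Gb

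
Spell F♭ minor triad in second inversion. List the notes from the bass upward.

F♭ minor triad = F-flat–A-double-flat–C-flat; second inversion → fifth (C-flat) lowest.

C-flat, F-flat, A-double-flat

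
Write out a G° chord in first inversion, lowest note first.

Bb  Db  G

G° = G–Bb–Db; first inversion → third (Bb) lowest.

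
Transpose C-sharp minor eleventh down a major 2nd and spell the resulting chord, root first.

B, D, F-sharp, A, C-sharp, E

Transposed root: C-sharp → B (major 2nd down). So we spell B minor eleventh:
B — root
D — minor 3rd
F-sharp — perfect 5th
A — minor 7th
C-sharp — major 9th
E — perfect 11th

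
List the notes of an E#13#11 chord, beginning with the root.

E♯, G𝄪, B♯, D♯, F𝄪, A𝄪, C𝄪

Root E♯, quality dominant thirteenth sharp eleven:
Root: E♯
Major 3rd (3rd): G𝄪
Perfect 5th (5th): B♯
Minor 7th (7th): D♯
Major 9th (9th): F𝄪
Augmented 11th (11th): A𝄪
Major 13th (13th): C𝄪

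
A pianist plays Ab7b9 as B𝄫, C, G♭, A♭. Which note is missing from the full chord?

E♭

Ab7b9 = A♭, C, E♭, G♭, B𝄫. The voicing lacks the 5th (perfect 5th), E♭.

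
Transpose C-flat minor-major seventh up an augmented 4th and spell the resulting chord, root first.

Transposed root: Cb → F (augmented 4th up). So we spell F minor-major seventh:
Root: F
Minor 3rd (3rd): Ab
Perfect 5th (5th): C
Major 7th (7th): E

F, Ab, C, E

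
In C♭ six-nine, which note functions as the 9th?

D-flat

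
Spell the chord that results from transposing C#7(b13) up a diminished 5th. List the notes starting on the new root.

Transposed root: C# → G (diminished 5th up). So we spell G dominant seventh flat thirteen:
root → G
3rd (major 3rd) → B
5th (perfect 5th) → D
7th (minor 7th) → F
13th (minor 13th) → Eb

G, B, D, F, Eb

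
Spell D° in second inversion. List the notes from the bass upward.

Ab D F

D° = D–F–Ab; second inversion → fifth (Ab) lowest.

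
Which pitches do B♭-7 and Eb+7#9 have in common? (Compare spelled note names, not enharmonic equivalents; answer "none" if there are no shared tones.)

Db

B♭-7 = Bb, Db, F, Ab.
Eb+7#9 = Eb, G, B, Db, F#.
Shared: Db.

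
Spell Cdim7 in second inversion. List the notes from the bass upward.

Gb – Bbb – C – Eb

In root position, Cdim7 is C–Eb–Gb–Bbb.
Second inversion puts the fifth (Gb) in the bass.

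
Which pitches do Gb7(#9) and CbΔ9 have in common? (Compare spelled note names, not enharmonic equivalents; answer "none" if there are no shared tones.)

Gb7(#9) = Gb, Bb, Db, Fb, A.
CbΔ9 = Cb, Eb, Gb, Bb, Db.
Shared: Gb, Bb, Db.

Gb, Bb, Db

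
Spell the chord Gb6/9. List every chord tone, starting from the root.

Gb, Bb, Db, Eb, Ab

Gb6/9 is a six-nine built on Gb.
- root: Gb
- major 3rd: Bb
- perfect 5th: Db
- major 6th: Eb
- major 9th: Ab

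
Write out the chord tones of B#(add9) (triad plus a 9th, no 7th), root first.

B# D## F## C##

B#(add9) is an added-ninth built on B#.
Root: B#
Major 3rd (3rd): D##
Perfect 5th (5th): F##
Major 9th (9th): C##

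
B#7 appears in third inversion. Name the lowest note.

A#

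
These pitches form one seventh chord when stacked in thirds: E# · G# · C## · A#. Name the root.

Stacking in thirds gives A# – C## – E# – G#, so A# is the root — A# dominant seventh.

A#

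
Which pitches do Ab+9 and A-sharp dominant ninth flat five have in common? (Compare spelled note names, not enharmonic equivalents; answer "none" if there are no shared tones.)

E

Ab+9: Ab C E Gb Bb
A-sharp dominant ninth flat five: A# C## E G# B#
Common to both → E.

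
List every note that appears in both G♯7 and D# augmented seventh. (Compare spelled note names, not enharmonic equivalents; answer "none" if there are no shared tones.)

D#

G♯7: G# B# D# F#
D# augmented seventh: D# F## A## C#
Common to both → D#.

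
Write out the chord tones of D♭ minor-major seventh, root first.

D-flat, F-flat, A-flat, C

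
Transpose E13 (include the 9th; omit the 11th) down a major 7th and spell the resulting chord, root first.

F A C E♭ G D

Transposed root: E → F (major 7th down). So we spell F dominant thirteenth:
root → F
3rd (major 3rd) → A
5th (perfect 5th) → C
7th (minor 7th) → E♭
9th (major 9th) → G
13th (major 13th) → D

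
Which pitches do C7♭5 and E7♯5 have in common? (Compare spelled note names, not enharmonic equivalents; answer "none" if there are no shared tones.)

E

C7♭5 = C, E, Gb, Bb.
E7♯5 = E, G#, B#, D.
Shared: E.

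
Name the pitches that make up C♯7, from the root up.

C# E# G# B

Root C#, quality dominant seventh:
- root: C#
- major 3rd: E#
- perfect 5th: G#
- minor 7th: B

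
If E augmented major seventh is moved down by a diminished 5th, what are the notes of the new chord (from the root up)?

E down a diminished 5th → A#. New chord: A# augmented major seventh.
A# — root
C## — major 3rd
E## — augmented 5th
G## — major 7th

A#  C##  E##  G##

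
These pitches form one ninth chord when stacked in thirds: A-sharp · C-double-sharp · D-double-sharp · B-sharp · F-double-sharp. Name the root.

Stacking in thirds gives B-sharp – D-double-sharp – F-double-sharp – A-sharp – C-double-sharp, so B-sharp is the root — B-sharp dominant ninth.

B-sharp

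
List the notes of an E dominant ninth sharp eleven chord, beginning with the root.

E, G♯, B, D, F♯, A♯

Root E, quality dominant ninth sharp eleven:
- root: E
- major 3rd: G♯
- perfect 5th: B
- minor 7th: D
- major 9th: F♯
- augmented 11th: A♯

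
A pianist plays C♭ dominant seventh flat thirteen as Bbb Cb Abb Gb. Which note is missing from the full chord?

Eb

C♭ dominant seventh flat thirteen = Cb, Eb, Gb, Bbb, Abb. The voicing lacks the 3rd (major 3rd), Eb.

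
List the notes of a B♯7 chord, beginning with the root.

B♯7 is a dominant seventh built on B#.
- root: B#
- major 3rd: D##
- perfect 5th: F##
- minor 7th: A#

B#, D##, F##, A#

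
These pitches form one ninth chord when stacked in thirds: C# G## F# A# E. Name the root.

F#

Stacking in thirds gives F# – A# – C# – E – G##, so F# is the root — F# dominant seventh sharp nine.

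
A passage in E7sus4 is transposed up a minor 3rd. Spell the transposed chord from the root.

E up a minor 3rd → G. New chord: G dominant seventh suspended fourth.
- root: G
- perfect 4th: C
- perfect 5th: D
- minor 7th: F

G  C  D  F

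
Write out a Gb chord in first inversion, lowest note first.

Bb  Db  Gb

In root position, Gb is Gb–Bb–Db.
First inversion puts the third (Bb) in the bass.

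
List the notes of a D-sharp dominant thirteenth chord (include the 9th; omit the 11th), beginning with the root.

D♯  F𝄪  A♯  C♯  E♯  B♯

Root D♯, quality dominant thirteenth:
- root: D♯
- major 3rd: F𝄪
- perfect 5th: A♯
- minor 7th: C♯
- major 9th: E♯
- major 13th: B♯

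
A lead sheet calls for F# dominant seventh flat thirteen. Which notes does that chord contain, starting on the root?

F# – A# – C# – E – D

F# dominant seventh flat thirteen is a dominant seventh flat thirteen built on F#.
root → F#
3rd (major 3rd) → A#
5th (perfect 5th) → C#
7th (minor 7th) → E
13th (minor 13th) → D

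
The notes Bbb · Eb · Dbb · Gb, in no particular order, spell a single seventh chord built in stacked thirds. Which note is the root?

Eb

Stacking in thirds gives Eb – Gb – Bbb – Dbb, so Eb is the root — Eb diminished seventh.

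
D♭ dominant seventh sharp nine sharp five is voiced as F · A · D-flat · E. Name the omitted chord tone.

C-flat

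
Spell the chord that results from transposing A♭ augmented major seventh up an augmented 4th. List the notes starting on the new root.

D  F-sharp  A-sharp  C-sharp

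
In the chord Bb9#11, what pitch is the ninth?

Bb9#11 is built on Bb; its 9th is a major 9th above the root.
A second above B uses the letter C, and the major 9th above Bb is C.

C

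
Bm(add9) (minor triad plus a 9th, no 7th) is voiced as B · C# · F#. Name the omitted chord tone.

The full Bm(add9) chord is B, D, F#, C#.
Comparing with the voicing, the minor 3rd (3rd) — D — is absent.

D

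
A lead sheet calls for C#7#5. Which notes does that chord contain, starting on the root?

Root C#, quality augmented seventh:
Root: C#
Major 3rd (3rd): E#
Augmented 5th (5th): G##
Minor 7th (7th): B

C#  E#  G##  B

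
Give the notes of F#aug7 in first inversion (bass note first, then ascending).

A♯ C𝄪 E F♯

F#aug7 = F♯–A♯–C𝄪–E; first inversion → third (A♯) lowest.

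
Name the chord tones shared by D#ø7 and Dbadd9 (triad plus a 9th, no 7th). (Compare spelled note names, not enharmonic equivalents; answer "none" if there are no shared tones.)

none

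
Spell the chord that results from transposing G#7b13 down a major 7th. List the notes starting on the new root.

A major 7th down from G# is A, so the new chord is A dominant seventh flat thirteen.
- root: A
- major 3rd: C#
- perfect 5th: E
- minor 7th: G
- minor 13th: F

A – C# – E – G – F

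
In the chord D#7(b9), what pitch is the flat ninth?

E

Root of D#7(b9) = D#. The 9th is a minor 9th: D# up a minor 9th → E.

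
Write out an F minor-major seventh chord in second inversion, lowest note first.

F minor-major seventh = F–Ab–C–E; second inversion → fifth (C) lowest.

C  E  F  Ab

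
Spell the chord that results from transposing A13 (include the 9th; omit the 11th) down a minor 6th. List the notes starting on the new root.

C# – E# – G# – B – D# – A#

A minor 6th down from A is C#, so the new chord is C# dominant thirteenth.
- root: C#
- major 3rd: E#
- perfect 5th: G#
- minor 7th: B
- major 9th: D#
- major 13th: A#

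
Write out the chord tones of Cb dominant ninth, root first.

Cb dominant ninth: dominant ninth on C-flat.
- root: C-flat
- major 3rd: E-flat
- perfect 5th: G-flat
- minor 7th: B-double-flat
- major 9th: D-flat

C-flat – E-flat – G-flat – B-double-flat – D-flat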